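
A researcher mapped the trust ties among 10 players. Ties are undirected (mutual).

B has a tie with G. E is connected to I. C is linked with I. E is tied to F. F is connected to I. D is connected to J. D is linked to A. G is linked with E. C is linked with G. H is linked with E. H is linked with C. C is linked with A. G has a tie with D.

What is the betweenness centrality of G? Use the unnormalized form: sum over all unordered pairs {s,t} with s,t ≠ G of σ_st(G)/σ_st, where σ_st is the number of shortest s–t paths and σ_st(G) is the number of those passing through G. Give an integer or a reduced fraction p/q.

33/2

Pairs whose geodesics pass through G — I–B: 2/2; I–J: 2/3; I–D: 2/3; B–F: 1; B–E: 1; B–A: 2/2; B–J: 1; B–D: 1; B–C: 1; B–H: 2/2; F–J: 1; F–D: 1; E–A: 2/4; E–J: 1 … (+6 more pairs).
All other pairs contribute 0.
Summing the contributions gives betweenness(G) = 33/2.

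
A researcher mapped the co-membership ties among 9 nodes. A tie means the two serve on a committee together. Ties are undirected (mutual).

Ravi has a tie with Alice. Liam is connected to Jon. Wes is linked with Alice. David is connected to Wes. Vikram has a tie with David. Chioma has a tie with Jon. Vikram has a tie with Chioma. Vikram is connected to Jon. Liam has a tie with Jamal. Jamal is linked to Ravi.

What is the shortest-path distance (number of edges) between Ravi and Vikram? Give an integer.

One shortest route is Ravi – Alice – Wes – David – Vikram, which uses 4 edges, and at distance 3 from Ravi we only reach {David, Jon}, which does not include Vikram. So d(Ravi,Vikram) = 4.

4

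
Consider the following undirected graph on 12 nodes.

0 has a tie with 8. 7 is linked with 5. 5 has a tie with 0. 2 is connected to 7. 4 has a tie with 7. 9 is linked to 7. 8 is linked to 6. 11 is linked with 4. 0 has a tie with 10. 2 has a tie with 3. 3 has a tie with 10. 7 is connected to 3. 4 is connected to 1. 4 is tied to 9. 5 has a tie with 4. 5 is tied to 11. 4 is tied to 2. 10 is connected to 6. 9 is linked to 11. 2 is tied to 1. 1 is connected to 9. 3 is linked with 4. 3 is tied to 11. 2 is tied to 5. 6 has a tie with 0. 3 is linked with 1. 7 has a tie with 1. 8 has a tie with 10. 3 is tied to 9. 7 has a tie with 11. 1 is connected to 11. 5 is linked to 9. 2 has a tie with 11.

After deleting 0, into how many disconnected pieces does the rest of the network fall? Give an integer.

1

0's neighbors (5, 6, 8, and 10) remain reachable from one another through other ties, so the rest of the network stays in one piece.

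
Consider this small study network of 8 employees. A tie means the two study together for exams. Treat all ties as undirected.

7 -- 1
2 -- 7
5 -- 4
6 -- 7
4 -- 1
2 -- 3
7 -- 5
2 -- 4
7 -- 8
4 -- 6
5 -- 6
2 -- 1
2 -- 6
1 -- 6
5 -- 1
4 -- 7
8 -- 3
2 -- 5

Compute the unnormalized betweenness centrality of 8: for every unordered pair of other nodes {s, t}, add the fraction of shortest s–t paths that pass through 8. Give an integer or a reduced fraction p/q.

1/2

Pairs whose geodesics pass through 8 — 3–7: 1/2.
All other pairs contribute 0.
Summing the contributions gives betweenness(8) = 1/2.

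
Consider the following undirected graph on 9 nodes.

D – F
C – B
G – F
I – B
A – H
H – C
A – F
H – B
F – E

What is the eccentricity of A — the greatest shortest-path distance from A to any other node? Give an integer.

Distances from A: B:2, C:2, D:2, E:2, F:1, G:2, H:1, I:3.
The largest is 3 (to I), so the eccentricity of A is 3.

3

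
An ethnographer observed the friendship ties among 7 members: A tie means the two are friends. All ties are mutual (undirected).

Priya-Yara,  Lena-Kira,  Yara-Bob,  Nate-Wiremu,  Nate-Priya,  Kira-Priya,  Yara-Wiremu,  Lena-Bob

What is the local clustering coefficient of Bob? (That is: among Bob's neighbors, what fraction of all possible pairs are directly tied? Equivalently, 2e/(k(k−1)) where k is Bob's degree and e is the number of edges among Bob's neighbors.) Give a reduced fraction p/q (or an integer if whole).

Bob's neighbors: Lena and Yara (k = 2).
Possible neighbor pairs: C(2,2) = 1. Edges among them: none → e = 0.
Clustering(Bob) = 0/1.

0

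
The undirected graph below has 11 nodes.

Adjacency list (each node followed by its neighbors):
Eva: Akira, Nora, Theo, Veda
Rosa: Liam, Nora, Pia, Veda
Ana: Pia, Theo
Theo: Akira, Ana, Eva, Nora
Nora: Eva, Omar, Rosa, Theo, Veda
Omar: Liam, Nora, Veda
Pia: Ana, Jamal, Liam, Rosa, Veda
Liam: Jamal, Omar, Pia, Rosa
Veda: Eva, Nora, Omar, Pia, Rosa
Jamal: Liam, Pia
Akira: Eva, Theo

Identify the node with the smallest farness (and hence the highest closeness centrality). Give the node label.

Veda

Farness (sum of distances to all others) for each node — Akira:25, Ana:19, Eva:18, Jamal:23, Liam:20, Nora:16, Omar:19, Pia:16, Rosa:17, Theo:18, Veda:15.
The smallest farness is 15, for Veda, so Veda has the highest closeness.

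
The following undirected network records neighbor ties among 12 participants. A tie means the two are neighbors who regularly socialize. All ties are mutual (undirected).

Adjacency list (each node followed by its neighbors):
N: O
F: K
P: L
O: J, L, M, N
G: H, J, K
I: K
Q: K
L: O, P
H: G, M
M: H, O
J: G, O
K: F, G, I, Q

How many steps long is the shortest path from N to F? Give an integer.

One shortest route is N – O – J – G – K – F, which uses 5 edges, and at distance 4 from N we only reach {K}, which does not include F. So d(N,F) = 5.

5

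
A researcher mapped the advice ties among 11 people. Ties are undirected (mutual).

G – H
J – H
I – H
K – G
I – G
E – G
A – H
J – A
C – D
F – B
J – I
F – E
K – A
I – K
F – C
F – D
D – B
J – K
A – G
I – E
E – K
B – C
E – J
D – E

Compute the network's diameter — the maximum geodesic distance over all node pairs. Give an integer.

4

Eccentricity of each node (its greatest distance to any other): A:4, B:4, C:4, D:3, E:2, F:3, G:3, H:4, I:3, J:3, K:3.
The maximum eccentricity is 4, realized for instance by the pair B–A via B – F – E – K – A. So the diameter is 4.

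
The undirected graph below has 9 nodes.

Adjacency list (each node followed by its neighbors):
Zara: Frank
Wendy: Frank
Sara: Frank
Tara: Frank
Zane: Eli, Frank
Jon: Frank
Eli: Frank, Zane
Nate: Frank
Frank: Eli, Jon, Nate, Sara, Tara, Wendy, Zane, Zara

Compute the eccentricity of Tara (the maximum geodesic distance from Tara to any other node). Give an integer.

Distances from Tara: Eli:2, Frank:1, Jon:2, Nate:2, Sara:2, Wendy:2, Zane:2, Zara:2.
The largest is 2 (to Sara, Zane, Zara, Eli, Nate, Wendy, and Jon), so the eccentricity of Tara is 2.

2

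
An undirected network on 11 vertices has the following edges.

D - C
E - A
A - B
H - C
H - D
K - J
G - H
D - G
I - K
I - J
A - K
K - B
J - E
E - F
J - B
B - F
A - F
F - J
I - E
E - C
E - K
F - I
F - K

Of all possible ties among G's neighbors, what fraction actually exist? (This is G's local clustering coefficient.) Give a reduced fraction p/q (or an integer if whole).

1

G's neighbors: D and H (k = 2).
Possible neighbor pairs: C(2,2) = 1. Edges among them: D–H → e = 1.
Clustering(G) = 1/1.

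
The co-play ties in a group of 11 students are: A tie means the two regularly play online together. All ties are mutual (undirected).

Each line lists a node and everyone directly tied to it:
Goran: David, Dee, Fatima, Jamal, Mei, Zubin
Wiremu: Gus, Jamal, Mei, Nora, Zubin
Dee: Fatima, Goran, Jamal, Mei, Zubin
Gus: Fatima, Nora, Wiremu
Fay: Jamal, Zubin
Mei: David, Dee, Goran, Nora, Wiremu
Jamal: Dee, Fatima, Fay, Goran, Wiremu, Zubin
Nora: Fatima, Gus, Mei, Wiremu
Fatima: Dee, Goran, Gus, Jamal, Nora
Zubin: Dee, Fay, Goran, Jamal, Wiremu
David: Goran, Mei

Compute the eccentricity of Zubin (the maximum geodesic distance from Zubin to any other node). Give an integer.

Distances from Zubin: David:2, Dee:1, Fatima:2, Fay:1, Goran:1, Gus:2, Jamal:1, Mei:2, Nora:2, Wiremu:1.
The largest is 2 (to Gus, Nora, Mei, David, and Fatima), so the eccentricity of Zubin is 2.

2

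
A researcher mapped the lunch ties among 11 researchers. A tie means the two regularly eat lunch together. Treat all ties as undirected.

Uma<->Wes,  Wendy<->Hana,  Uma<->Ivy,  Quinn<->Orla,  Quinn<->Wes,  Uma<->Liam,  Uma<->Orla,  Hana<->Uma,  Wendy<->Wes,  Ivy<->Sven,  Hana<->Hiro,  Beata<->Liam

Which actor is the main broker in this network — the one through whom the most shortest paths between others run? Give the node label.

Uma

Unnormalized betweenness of each node: Beata:0, Hana:71/6, Hiro:0, Ivy:9, Liam:9, Orla:19/6, Quinn:5/6, Sven:0, Uma:67/2, Wendy:5/3, Wes:8.
Uma has the largest value, 67/2, making it the main broker — the node through which the most shortest paths run.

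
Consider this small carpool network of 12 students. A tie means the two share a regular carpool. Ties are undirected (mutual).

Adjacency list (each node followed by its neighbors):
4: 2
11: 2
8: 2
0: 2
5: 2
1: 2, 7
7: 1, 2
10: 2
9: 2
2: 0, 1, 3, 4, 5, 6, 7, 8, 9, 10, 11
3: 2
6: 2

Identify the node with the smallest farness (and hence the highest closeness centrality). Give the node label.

Farness (sum of distances to all others) for each node — 0:21, 1:20, 2:11, 3:21, 4:21, 5:21, 6:21, 7:20, 8:21, 9:21, 10:21, 11:21.
The smallest farness is 11, for 2, so 2 has the highest closeness.

2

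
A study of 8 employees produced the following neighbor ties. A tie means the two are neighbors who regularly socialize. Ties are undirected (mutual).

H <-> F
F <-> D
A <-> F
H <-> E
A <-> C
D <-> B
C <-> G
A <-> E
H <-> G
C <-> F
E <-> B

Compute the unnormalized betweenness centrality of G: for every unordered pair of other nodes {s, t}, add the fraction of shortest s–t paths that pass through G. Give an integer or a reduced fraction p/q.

1/2

Pairs whose geodesics pass through G — C–H: 1/2.
All other pairs contribute 0.
Summing the contributions gives betweenness(G) = 1/2.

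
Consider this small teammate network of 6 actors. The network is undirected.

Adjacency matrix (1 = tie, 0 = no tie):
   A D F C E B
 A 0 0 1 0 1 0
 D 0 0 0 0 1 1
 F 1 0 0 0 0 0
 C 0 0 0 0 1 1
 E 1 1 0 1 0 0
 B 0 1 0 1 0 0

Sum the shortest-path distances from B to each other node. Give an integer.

Distances from B: A:3, C:1, D:1, E:2, F:4.
Sum = 3 + 1 + 1 + 2 + 4 = 11.

11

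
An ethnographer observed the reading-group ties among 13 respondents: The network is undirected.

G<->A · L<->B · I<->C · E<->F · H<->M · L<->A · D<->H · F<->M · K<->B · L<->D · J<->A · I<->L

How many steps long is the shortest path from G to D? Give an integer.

3

One shortest route is G – A – L – D, which uses 3 edges, and at distance 2 from G we only reach {J, L}, which does not include D. So d(G,D) = 3.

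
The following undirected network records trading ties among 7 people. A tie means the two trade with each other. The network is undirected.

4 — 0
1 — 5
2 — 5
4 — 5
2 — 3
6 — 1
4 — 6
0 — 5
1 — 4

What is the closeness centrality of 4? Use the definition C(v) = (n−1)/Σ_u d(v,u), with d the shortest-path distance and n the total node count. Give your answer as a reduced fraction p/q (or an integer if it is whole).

2/3

Distances from 4: 0:1, 1:1, 2:2, 3:3, 5:1, 6:1. Sum = 9.
n = 7, so closeness = 6/9 = 2/3.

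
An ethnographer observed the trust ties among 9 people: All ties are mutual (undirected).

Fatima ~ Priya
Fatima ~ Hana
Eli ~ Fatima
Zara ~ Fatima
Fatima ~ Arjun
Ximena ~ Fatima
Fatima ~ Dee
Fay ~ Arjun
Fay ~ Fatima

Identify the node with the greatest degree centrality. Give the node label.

Fatima

Degrees — Arjun:2, Dee:1, Eli:1, Fatima:8, Fay:2, Hana:1, Priya:1, Ximena:1, Zara:1.
The maximum is 8, attained only by Fatima.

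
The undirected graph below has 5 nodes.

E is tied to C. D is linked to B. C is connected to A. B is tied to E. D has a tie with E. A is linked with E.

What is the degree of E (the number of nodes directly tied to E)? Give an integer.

E is directly tied to A, B, C, and D. That is 4 neighbors, so the degree of E is 4.

4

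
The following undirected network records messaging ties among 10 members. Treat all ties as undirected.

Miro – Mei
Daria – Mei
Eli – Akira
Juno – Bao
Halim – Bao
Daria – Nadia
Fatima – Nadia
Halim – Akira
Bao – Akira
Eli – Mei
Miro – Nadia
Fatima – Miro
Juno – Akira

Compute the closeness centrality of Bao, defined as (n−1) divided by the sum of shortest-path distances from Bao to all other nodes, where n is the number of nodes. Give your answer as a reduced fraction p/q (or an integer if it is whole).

Distances from Bao: Akira:1, Daria:4, Eli:2, Fatima:5, Halim:1, Juno:1, Mei:3, Miro:4, Nadia:5. Sum = 26.
n = 10, so closeness = 9/26.

9/26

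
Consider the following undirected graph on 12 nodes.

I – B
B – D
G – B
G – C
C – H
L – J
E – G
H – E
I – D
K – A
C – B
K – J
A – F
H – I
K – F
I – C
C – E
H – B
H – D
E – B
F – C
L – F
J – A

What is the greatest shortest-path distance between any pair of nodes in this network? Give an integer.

5

Eccentricity of each node (its greatest distance to any other): A:4, B:4, C:3, D:5, E:4, F:3, G:4, H:4, I:4, J:5, K:4, L:4.
The maximum eccentricity is 5, realized for instance by the pair D–J via D – B – C – F – A – J. So the diameter is 5.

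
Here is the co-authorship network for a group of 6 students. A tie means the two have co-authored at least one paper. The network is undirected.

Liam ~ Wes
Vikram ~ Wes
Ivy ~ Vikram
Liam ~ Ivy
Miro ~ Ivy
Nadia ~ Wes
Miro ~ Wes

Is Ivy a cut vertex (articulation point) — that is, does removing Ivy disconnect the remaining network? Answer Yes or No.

Even without Ivy, every remaining node can still reach every other (the residual graph is connected), so Ivy is not a cut vertex.

No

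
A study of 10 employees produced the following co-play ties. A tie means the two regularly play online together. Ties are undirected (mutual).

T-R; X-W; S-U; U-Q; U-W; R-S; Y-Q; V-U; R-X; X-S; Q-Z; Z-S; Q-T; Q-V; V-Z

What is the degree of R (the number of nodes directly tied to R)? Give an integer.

3

R is directly tied to S, T, and X. That is 3 neighbors, so the degree of R is 3.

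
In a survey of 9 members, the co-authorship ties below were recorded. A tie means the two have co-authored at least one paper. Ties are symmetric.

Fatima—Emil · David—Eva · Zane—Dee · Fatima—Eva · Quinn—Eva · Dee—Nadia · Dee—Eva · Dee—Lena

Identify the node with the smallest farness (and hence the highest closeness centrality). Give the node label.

Farness (sum of distances to all others) for each node — David:19, Dee:13, Emil:24, Eva:12, Fatima:17, Lena:20, Nadia:20, Quinn:19, Zane:20.
The smallest farness is 12, for Eva, so Eva has the highest closeness.

Eva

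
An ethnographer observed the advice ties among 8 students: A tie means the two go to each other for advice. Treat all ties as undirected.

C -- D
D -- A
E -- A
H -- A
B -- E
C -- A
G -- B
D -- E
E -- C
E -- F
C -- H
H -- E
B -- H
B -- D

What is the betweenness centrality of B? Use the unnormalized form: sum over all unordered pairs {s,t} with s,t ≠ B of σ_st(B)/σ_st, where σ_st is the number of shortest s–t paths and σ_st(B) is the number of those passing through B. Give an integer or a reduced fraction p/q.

25/4

Pairs whose geodesics pass through B — C–G: 3/3; E–G: 1; F–G: 1; G–A: 3/3; G–D: 1; G–H: 1; D–H: 1/4.
All other pairs contribute 0.
Summing the contributions gives betweenness(B) = 25/4.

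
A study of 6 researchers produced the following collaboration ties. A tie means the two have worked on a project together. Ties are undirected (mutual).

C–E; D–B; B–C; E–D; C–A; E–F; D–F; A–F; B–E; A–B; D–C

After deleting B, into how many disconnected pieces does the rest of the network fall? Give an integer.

1

B's neighbors (A, C, D, and E) remain reachable from one another through other ties, so the rest of the network stays in one piece.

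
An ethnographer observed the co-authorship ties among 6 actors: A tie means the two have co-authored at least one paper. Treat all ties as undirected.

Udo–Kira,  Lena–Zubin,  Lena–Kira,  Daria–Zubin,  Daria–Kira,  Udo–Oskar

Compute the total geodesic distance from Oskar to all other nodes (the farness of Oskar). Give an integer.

13

Distances from Oskar: Daria:3, Kira:2, Lena:3, Udo:1, Zubin:4.
Sum = 3 + 2 + 3 + 1 + 4 = 13.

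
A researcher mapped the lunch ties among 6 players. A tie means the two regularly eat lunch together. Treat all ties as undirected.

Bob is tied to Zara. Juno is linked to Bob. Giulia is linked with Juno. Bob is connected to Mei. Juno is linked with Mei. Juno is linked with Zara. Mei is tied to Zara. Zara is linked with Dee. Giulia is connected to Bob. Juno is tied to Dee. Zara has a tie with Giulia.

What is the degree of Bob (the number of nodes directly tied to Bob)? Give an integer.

Bob is directly tied to Giulia, Juno, Mei, and Zara. That is 4 neighbors, so the degree of Bob is 4.

4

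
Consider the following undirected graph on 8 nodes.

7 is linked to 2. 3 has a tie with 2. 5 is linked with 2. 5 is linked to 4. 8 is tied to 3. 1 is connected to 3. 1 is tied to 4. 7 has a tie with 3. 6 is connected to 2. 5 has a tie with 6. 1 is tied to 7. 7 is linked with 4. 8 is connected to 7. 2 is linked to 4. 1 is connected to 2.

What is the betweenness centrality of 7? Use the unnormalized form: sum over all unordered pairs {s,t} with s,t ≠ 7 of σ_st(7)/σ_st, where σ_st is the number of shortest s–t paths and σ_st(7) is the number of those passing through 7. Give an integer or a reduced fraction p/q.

Pairs whose geodesics pass through 7 — 5–8: 2/3; 6–8: 1/2; 8–4: 1; 8–2: 1/2; 8–1: 1/2; 4–3: 1/3.
All other pairs contribute 0.
Summing the contributions gives betweenness(7) = 7/2.

7/2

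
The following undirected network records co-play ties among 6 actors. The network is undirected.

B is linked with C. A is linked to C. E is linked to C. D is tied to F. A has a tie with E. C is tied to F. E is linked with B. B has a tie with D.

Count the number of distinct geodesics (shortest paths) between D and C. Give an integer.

2

The shortest distance is 2. The length-2 paths are: D–F–C; D–B–C.
That gives 2 distinct shortest paths.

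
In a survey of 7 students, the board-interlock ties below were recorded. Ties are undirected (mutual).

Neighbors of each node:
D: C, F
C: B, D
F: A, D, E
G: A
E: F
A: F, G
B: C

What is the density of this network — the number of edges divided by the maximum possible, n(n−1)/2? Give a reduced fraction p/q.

2/7

There are 6 edges and 7 nodes, so the maximum possible is C(7,2) = 21.
Density = 6/21 = 2/7.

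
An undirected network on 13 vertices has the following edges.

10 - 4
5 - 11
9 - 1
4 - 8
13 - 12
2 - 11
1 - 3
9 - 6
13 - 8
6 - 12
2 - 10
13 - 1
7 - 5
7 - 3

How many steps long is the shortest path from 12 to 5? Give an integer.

5

One shortest route is 12 – 13 – 1 – 3 – 7 – 5, which uses 5 edges, and at distance 4 from 12 we only reach {7, 10}, which does not include 5. So d(12,5) = 5.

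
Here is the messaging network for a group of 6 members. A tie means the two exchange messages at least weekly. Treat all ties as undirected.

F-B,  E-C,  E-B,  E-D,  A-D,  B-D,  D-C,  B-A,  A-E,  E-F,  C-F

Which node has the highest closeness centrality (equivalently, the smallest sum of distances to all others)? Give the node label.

E

Farness (sum of distances to all others) for each node — A:7, B:6, C:7, D:6, E:5, F:7.
The smallest farness is 5, for E, so E has the highest closeness.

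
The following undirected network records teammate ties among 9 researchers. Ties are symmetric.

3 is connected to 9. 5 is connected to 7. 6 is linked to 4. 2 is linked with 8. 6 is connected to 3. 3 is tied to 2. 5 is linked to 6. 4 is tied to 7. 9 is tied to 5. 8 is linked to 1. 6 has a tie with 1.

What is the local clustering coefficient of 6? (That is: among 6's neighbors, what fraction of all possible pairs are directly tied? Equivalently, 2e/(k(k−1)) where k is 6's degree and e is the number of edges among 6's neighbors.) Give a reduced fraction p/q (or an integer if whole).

0

6's neighbors: 1, 3, 4, and 5 (k = 4).
Possible neighbor pairs: C(4,2) = 6. Edges among them: none → e = 0.
Clustering(6) = 0/6 = 0.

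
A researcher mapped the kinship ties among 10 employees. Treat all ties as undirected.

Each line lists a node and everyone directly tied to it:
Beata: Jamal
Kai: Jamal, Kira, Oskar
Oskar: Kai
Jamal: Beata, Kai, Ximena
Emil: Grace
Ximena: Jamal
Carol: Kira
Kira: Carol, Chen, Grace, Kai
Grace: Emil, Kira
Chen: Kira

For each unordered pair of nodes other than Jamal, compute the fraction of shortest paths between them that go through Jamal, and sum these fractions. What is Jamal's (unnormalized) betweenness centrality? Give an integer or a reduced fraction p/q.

15

Pairs whose geodesics pass through Jamal — Beata–Oskar: 1; Beata–Emil: 1; Beata–Chen: 1; Beata–Kira: 1; Beata–Ximena: 1; Beata–Carol: 1; Beata–Kai: 1; Beata–Grace: 1; Oskar–Ximena: 1; Emil–Ximena: 1; Chen–Ximena: 1; Kira–Ximena: 1; Ximena–Carol: 1; Ximena–Kai: 1 … (+1 more pairs).
All other pairs contribute 0.
Summing the contributions gives betweenness(Jamal) = 15.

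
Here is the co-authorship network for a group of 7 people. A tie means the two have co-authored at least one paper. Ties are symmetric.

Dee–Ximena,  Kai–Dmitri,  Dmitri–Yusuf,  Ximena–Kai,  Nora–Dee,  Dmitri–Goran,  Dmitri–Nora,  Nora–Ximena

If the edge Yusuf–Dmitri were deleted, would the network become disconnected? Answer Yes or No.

Without the Yusuf–Dmitri edge there is no alternate route between Yusuf and Dmitri, so the network disconnects. It is a bridge.

Yes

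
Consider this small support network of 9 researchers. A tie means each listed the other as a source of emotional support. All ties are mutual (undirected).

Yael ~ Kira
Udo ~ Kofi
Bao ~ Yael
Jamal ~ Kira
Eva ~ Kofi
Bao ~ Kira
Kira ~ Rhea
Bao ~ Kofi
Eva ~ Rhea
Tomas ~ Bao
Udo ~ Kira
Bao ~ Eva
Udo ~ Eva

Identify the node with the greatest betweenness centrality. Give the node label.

Unnormalized betweenness of each node: Bao:32/3, Eva:19/6, Jamal:0, Kira:67/6, Kofi:2/3, Rhea:2/3, Tomas:0, Udo:5/3, Yael:0.
Kira has the largest value, 67/6, making it the main broker — the node through which the most shortest paths run.

Kira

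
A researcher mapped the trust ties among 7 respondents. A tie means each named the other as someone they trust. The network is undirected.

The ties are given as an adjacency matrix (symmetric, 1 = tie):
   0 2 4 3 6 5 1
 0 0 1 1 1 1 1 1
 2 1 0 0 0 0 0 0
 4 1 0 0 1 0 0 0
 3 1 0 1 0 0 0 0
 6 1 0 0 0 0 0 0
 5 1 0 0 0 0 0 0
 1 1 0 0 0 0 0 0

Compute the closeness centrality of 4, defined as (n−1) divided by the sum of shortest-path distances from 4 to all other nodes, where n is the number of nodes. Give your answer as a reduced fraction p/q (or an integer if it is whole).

Distances from 4: 0:1, 1:2, 2:2, 3:1, 5:2, 6:2. Sum = 10.
n = 7, so closeness = 6/10 = 3/5.

3/5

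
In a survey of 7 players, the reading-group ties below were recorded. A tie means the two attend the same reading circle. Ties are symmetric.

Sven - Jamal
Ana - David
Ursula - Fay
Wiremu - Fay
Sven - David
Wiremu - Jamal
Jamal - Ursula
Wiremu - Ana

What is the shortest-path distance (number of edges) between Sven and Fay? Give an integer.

3

One shortest route is Sven – Jamal – Wiremu – Fay, which uses 3 edges, and at distance 2 from Sven we only reach {Ana, Ursula, Wiremu}, which does not include Fay. So d(Sven,Fay) = 3.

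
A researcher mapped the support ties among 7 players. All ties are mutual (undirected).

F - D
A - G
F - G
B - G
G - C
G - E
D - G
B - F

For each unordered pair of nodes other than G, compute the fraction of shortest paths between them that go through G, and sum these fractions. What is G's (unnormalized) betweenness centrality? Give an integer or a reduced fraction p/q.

Pairs whose geodesics pass through G — E–A: 1; E–B: 1; E–C: 1; E–F: 1; E–D: 1; A–B: 1; A–C: 1; A–F: 1; A–D: 1; B–C: 1; B–D: 1/2; C–F: 1; C–D: 1.
All other pairs contribute 0.
Summing the contributions gives betweenness(G) = 25/2.

25/2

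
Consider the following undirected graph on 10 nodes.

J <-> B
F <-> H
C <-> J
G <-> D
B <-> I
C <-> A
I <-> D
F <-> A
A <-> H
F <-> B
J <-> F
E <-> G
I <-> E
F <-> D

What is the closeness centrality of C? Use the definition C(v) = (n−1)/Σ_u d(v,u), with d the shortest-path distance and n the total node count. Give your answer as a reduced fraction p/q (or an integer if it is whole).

Distances from C: A:1, B:2, D:3, E:4, F:2, G:4, H:2, I:3, J:1. Sum = 22.
n = 10, so closeness = 9/22.

9/22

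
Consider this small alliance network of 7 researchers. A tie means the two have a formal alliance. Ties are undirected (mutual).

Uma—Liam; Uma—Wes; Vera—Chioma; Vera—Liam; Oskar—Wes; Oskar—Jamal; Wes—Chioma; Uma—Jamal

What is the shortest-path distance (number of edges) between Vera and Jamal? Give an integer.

3

One shortest route is Vera – Liam – Uma – Jamal, which uses 3 edges, and at distance 2 from Vera we only reach {Uma, Wes}, which does not include Jamal. So d(Vera,Jamal) = 3.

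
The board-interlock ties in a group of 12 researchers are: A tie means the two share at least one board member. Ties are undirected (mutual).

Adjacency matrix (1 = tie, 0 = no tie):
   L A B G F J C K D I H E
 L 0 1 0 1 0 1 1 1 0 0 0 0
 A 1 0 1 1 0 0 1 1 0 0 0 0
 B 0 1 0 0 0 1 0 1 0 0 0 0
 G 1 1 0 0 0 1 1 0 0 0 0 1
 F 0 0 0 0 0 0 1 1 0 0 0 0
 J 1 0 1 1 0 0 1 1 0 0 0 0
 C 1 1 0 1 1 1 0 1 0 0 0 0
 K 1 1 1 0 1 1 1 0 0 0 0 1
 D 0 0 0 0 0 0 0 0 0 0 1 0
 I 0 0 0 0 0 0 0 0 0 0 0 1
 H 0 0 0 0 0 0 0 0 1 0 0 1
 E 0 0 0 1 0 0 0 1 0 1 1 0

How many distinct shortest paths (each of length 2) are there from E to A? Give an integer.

The shortest distance is 2. The length-2 paths are: E–G–A; E–K–A.
That gives 2 distinct shortest paths.

2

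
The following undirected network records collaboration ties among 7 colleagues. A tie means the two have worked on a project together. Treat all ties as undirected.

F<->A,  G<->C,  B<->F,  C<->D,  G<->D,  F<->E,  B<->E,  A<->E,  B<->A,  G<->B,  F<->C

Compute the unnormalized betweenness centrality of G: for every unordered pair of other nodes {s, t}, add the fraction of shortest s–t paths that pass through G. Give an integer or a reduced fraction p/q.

5/2

Pairs whose geodesics pass through G — B–C: 1/2; B–D: 1; A–D: 1/2; E–D: 1/2.
All other pairs contribute 0.
Summing the contributions gives betweenness(G) = 5/2.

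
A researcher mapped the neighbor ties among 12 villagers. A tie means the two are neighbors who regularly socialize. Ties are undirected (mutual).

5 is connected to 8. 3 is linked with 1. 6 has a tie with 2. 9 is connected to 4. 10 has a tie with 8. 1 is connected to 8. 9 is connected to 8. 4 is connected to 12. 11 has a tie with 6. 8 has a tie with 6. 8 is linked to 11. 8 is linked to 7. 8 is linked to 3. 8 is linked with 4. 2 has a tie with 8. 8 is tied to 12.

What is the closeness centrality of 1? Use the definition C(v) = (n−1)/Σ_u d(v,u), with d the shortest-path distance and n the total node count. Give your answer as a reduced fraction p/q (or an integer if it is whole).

Distances from 1: 2:2, 3:1, 4:2, 5:2, 6:2, 7:2, 8:1, 9:2, 10:2, 11:2, 12:2. Sum = 20.
n = 12, so closeness = 11/20.

11/20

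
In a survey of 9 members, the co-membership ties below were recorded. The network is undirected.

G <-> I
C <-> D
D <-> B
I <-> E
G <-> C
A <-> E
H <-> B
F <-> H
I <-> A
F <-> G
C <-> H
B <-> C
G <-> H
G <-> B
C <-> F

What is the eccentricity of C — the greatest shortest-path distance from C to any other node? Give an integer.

Distances from C: A:3, B:1, D:1, E:3, F:1, G:1, H:1, I:2.
The largest is 3 (to E and A), so the eccentricity of C is 3.

3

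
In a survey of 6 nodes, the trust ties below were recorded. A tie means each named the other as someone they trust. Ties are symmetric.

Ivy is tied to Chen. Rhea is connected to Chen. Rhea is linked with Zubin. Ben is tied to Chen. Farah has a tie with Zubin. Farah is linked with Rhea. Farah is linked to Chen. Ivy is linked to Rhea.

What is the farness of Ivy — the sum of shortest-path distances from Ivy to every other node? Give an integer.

Distances from Ivy: Ben:2, Chen:1, Farah:2, Rhea:1, Zubin:2.
Sum = 2 + 1 + 2 + 1 + 2 = 8.

8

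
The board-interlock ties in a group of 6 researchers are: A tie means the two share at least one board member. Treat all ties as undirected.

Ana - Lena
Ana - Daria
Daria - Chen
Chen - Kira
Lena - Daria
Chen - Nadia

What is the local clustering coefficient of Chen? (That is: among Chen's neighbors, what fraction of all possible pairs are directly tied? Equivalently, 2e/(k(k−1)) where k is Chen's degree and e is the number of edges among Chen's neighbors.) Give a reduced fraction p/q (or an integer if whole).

Chen's neighbors: Daria, Kira, and Nadia (k = 3).
Possible neighbor pairs: C(3,2) = 3. Edges among them: none → e = 0.
Clustering(Chen) = 0/3 = 0.

0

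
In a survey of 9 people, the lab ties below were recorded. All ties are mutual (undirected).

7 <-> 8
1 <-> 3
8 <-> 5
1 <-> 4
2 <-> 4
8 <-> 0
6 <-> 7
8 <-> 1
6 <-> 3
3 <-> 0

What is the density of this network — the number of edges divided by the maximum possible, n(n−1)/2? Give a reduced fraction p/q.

There are 10 edges and 9 nodes, so the maximum possible is C(9,2) = 36.
Density = 10/36 = 5/18.

5/18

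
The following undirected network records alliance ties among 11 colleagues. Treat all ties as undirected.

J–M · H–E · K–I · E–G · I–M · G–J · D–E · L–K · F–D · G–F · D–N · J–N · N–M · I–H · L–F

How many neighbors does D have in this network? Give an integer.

D is directly tied to E, F, and N. That is 3 neighbors, so the degree of D is 3.

3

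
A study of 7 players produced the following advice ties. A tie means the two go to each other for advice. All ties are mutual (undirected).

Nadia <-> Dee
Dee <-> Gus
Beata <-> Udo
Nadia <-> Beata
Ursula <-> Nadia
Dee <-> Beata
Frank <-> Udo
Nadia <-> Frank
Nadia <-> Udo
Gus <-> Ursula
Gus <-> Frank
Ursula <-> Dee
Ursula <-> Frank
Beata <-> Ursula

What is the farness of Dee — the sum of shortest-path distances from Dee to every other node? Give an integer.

Distances from Dee: Beata:1, Frank:2, Gus:1, Nadia:1, Udo:2, Ursula:1.
Sum = 1 + 2 + 1 + 1 + 2 + 1 = 8.

8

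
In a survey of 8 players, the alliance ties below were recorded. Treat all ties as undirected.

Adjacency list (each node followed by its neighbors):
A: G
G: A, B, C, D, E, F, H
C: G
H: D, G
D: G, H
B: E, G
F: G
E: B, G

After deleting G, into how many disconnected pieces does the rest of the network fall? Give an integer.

5

Without G, the remaining ties split the others into: {A}; {F}; {D, H}; {B, E}; {C}.
That's 5 separate components.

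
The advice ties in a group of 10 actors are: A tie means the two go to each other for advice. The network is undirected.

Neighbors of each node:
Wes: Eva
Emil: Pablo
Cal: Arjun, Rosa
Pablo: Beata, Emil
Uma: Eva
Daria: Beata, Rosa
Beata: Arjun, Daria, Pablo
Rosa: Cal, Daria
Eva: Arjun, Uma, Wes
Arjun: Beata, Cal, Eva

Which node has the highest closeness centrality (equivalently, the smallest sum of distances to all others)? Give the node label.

Farness (sum of distances to all others) for each node — Arjun:16, Beata:17, Cal:21, Daria:22, Emil:31, Eva:20, Pablo:23, Rosa:24, Uma:28, Wes:28.
The smallest farness is 16, for Arjun, so Arjun has the highest closeness.

Arjun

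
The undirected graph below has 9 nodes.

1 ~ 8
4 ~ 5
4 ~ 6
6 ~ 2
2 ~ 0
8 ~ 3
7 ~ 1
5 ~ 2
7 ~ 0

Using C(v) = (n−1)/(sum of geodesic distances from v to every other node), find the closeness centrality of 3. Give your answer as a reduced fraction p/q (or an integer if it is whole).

Distances from 3: 0:4, 1:2, 2:5, 4:7, 5:6, 6:6, 7:3, 8:1. Sum = 34.
n = 9, so closeness = 8/34 = 4/17.

4/17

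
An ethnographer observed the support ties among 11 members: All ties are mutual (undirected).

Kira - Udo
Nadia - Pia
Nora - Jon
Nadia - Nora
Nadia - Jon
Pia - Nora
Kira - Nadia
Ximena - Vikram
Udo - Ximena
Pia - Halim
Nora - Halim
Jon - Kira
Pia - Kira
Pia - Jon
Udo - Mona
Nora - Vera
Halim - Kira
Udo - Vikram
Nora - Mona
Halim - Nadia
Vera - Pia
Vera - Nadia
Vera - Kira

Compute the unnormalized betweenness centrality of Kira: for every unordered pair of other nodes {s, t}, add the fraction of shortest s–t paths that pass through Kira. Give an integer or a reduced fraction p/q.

Pairs whose geodesics pass through Kira — Nadia–Udo: 1; Nadia–Ximena: 1; Nadia–Vikram: 1; Halim–Jon: 1/4; Halim–Vera: 1/4; Halim–Udo: 1; Halim–Ximena: 1; Halim–Vikram: 1; Jon–Vera: 1/4; Jon–Udo: 1; Jon–Ximena: 1; Jon–Vikram: 1; Pia–Udo: 1; Pia–Ximena: 1 … (+4 more pairs).
All other pairs contribute 0.
Summing the contributions gives betweenness(Kira) = 63/4.

63/4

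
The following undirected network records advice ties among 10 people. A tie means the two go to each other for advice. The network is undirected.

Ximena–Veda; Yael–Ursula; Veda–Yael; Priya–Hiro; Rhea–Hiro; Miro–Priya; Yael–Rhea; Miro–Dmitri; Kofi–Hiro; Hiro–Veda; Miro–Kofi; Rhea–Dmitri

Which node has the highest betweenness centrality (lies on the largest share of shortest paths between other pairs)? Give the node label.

Unnormalized betweenness of each node: Dmitri:3, Hiro:29/2, Kofi:3/2, Miro:5/2, Priya:3/2, Rhea:10, Ursula:0, Veda:11, Ximena:0, Yael:10.
Hiro has the largest value, 29/2, making it the main broker — the node through which the most shortest paths run.

Hiro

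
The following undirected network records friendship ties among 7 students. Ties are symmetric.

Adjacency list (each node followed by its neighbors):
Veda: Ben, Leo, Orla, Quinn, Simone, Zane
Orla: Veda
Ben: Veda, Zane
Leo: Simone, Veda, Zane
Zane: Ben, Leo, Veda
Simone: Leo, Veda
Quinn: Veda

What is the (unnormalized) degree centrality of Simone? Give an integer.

2

Simone is directly tied to Leo and Veda. That is 2 neighbors, so the degree of Simone is 2.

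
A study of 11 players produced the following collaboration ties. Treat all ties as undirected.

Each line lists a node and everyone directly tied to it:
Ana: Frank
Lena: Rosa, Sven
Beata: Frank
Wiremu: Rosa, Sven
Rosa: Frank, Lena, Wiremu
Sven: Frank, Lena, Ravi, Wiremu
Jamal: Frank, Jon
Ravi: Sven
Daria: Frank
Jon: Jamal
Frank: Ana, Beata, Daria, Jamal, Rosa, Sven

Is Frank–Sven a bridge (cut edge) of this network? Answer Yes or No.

No

Even without that edge, Frank still reaches Sven via Frank – Rosa – Wiremu – Sven, so the network stays connected. Not a bridge.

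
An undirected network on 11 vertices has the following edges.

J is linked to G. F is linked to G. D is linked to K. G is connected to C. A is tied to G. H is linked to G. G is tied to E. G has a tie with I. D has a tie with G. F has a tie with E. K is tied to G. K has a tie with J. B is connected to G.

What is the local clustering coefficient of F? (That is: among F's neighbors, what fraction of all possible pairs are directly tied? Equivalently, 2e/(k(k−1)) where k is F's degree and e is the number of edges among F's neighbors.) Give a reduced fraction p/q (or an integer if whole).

F's neighbors: E and G (k = 2).
Possible neighbor pairs: C(2,2) = 1. Edges among them: E–G → e = 1.
Clustering(F) = 1/1.

1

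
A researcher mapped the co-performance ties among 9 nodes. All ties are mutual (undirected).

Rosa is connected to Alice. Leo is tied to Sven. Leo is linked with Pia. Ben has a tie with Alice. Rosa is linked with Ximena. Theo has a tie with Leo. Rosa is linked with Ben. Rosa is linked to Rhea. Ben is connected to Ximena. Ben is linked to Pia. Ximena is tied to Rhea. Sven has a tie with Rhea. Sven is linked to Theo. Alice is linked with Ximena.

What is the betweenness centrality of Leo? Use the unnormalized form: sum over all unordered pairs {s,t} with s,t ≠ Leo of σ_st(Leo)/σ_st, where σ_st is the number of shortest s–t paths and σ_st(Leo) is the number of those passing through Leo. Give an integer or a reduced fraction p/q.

4

Pairs whose geodesics pass through Leo — Alice–Theo: 1/3; Ben–Sven: 1/3; Ben–Theo: 1; Rhea–Pia: 1/3; Sven–Pia: 1; Pia–Theo: 1.
All other pairs contribute 0.
Summing the contributions gives betweenness(Leo) = 4.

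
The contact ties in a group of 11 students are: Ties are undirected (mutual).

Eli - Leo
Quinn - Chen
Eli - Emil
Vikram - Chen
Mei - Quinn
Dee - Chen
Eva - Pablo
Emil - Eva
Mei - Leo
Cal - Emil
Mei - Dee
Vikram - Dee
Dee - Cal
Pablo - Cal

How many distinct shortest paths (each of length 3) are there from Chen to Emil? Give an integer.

1

The shortest distance is 3, and the only length-3 path is Chen–Dee–Cal–Emil. So there is exactly 1 shortest path.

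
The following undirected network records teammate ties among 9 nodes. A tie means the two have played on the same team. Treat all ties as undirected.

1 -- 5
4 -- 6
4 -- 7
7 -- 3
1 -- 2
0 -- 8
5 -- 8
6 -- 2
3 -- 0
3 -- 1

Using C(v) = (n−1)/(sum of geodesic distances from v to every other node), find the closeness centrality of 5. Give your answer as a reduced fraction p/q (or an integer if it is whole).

Distances from 5: 0:2, 1:1, 2:2, 3:2, 4:4, 6:3, 7:3, 8:1. Sum = 18.
n = 9, so closeness = 8/18 = 4/9.

4/9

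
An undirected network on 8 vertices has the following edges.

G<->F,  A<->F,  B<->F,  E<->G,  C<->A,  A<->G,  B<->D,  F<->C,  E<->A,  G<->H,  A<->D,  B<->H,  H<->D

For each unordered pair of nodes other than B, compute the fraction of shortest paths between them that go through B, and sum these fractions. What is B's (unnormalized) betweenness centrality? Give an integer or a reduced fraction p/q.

Pairs whose geodesics pass through B — C–H: 1/4; F–H: 1/2; F–D: 1/2.
All other pairs contribute 0.
Summing the contributions gives betweenness(B) = 5/4.

5/4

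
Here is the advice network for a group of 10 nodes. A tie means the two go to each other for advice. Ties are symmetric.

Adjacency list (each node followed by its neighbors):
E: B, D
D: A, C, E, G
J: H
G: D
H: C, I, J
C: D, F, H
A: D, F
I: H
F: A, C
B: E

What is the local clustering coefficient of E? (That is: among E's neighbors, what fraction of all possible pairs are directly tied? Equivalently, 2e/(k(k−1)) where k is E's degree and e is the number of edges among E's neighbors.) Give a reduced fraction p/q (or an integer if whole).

E's neighbors: B and D (k = 2).
Possible neighbor pairs: C(2,2) = 1. Edges among them: none → e = 0.
Clustering(E) = 0/1.

0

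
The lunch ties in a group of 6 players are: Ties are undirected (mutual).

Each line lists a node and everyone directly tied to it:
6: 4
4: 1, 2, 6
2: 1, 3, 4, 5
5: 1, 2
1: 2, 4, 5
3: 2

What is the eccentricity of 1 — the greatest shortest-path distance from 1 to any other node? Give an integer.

2

Distances from 1: 2:1, 3:2, 4:1, 5:1, 6:2.
The largest is 2 (to 6 and 3), so the eccentricity of 1 is 2.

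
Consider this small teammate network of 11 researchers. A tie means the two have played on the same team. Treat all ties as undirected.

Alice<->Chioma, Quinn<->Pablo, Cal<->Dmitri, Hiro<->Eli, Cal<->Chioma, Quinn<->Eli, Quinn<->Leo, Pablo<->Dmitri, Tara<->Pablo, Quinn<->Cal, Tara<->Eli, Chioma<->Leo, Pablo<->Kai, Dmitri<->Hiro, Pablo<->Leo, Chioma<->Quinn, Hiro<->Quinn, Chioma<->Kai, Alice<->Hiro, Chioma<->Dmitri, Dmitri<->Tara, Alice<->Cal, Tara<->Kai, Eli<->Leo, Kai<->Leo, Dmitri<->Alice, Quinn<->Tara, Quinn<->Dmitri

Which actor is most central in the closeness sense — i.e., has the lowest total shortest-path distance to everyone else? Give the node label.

Quinn

Farness (sum of distances to all others) for each node — Alice:16, Cal:16, Chioma:14, Dmitri:13, Eli:16, Hiro:17, Kai:17, Leo:15, Pablo:15, Quinn:12, Tara:15.
The smallest farness is 12, for Quinn, so Quinn has the highest closeness.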